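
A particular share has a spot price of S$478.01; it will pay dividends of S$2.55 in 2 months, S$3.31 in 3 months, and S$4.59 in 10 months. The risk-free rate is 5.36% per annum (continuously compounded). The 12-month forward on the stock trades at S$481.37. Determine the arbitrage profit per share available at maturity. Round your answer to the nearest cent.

PV(dividends) I = 2.55·e^(−0.0536·2/12) + 3.31·e^(−0.0536·3/12) + 4.59·e^(−0.0536·10/12) = 10.1828
Fair forward F* = (S − I)·e^(rT) = (478.01 − 10.1828)·e^0.053600 = 467.8272 × 1.055062 = 493.5867
Market S$481.37 < fair 493.5867: forward underpriced → reverse cash-and-carry (short the stock, invest proceeds at r, pay the dividends, go long the forward).
Profit at T = |F_mkt − F*| = |481.37 − 493.5867| = S$12.22 per share

S$12.22 per share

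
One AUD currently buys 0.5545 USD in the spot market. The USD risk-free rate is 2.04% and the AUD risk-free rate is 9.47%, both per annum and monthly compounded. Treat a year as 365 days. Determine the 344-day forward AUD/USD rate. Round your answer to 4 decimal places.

By covered interest parity, F = S · (1+r_USD/12)^(12T) / (1+r_AUD/12)^(12T)
= 0.5545 × 1.019396 / 1.092973 = 0.5545 × 0.932682
F = 0.5172 USD per AUD

0.5172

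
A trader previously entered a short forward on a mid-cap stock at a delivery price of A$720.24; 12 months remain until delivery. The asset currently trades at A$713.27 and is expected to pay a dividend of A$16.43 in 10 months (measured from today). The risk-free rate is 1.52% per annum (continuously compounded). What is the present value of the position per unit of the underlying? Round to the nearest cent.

PV(remaining dividends) I = 16.43·e^(−0.0152·10/12) = 16.2232
Current forward F = (S − I)·e^(rT) = (713.27 − 16.2232)·e^(0.0152·12/12) = 697.0468 × 1.015316 = 707.7228
Value (long) = (F − K)·e^(−rT) = (707.7228 − 720.24) × 0.984915 = -12.3284
Short position value = −(long value) = A$12.33

A$12.33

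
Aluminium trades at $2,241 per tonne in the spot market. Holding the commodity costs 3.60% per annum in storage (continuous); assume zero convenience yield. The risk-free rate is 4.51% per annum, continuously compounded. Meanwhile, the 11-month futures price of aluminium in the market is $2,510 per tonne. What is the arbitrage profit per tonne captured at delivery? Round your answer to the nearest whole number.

$96 per tonne

Fair futures: F* = S·e^(carry·T), with carry = (r + u) = 0.0451 + 0.0360 = 0.0811
F* = 2241 · e^(0.0811 × 11/12) = 2241 · e^0.074342 = 2241 × 1.077175 = $2413.9492
Market $2510 > fair $2413.9492: forward overpriced → cash-and-carry (buy spot, short the forward).
At maturity, profit = |F_mkt − F*| = |2510 − 2413.9492| = $96 per tonne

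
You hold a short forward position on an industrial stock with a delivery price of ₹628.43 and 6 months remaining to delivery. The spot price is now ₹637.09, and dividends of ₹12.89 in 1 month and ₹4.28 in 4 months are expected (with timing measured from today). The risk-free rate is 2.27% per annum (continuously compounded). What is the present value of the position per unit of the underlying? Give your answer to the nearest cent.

₹1.36

PV(remaining dividends) I = 12.89·e^(−0.0227·1/12) + 4.28·e^(−0.0227·4/12) = 17.1134
Current forward F = (S − I)·e^(rT) = (637.09 − 17.1134)·e^(0.0227·6/12) = 619.9766 × 1.011415 = 627.0536
Value (long) = (F − K)·e^(−rT) = (627.0536 − 628.43) × 0.988714 = -1.3609
Short position value = −(long value) = ₹1.36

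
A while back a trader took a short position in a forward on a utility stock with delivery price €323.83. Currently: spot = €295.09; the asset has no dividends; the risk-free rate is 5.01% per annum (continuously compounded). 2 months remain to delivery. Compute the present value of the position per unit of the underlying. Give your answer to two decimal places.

Current fair forward for the remaining 2 months: F = S·e^(r·T), r = 0.0501
F = 295.09 · e^(0.0501 × 2/12) = 295.09 × 1.008385 = 297.5643
Value of long forward = (F − K)·e^(−rT) = (297.5643 − 323.83) · e^(−0.0501·2/12)
= -26.2657 × 0.991685 = -26.05
Short position value = −(long value) = €26.05

€26.05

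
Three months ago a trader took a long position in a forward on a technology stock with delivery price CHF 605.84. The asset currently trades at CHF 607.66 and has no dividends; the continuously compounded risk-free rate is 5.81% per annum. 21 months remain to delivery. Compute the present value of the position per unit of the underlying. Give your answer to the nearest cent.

Current fair forward for the remaining 21 months: F = S·e^(r·T), r = 0.0581
F = 607.66 · e^(0.0581 × 21/12) = 607.66 × 1.107024 = 672.6942
Value of long forward = (F − K)·e^(−rT) = (672.6942 − 605.84) · e^(−0.0581·21/12)
= 66.8542 × 0.903323 = 60.39

CHF 60.39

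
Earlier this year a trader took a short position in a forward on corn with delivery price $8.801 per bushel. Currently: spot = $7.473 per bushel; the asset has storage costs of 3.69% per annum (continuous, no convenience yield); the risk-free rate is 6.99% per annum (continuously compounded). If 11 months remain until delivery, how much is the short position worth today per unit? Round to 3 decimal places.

$0.525 per bushel

Current fair forward for the remaining 11 months: F = S·e^((r + u)·T), (r + u) = 0.0699 + 0.0369 = 0.1068
F = 7.473 · e^(0.1068 × 11/12) = 7.473 × 1.102852 = 8.2416
Value of long forward = (F − K)·e^(−rT) = (8.2416 − 8.801) · e^(−0.0699·11/12)
= -0.5594 × 0.937935 = -0.525
Short position value = −(long value) = $0.525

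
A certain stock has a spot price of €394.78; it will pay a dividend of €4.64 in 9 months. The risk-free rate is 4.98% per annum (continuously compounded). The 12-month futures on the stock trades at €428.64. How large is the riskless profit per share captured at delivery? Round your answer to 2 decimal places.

€18.40 per share

PV(dividends) I = 4.64·e^(−0.0498·9/12) = 4.4699
Fair futures F* = (S − I)·e^(rT) = (394.78 − 4.4699)·e^0.049800 = 390.3101 × 1.051061 = 410.2397
Market €428.64 > fair 410.2397: forward overpriced → cash-and-carry (borrow at r, buy the stock and collect the dividends, short the forward).
Profit at T = |F_mkt − F*| = |428.64 − 410.2397| = €18.40 per share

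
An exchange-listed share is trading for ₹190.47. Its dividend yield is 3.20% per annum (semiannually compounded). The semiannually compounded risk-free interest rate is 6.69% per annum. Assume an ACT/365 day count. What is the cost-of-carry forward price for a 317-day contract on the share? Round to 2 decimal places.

₹196.19

F = S · (1+r/2)^(2T) / (1+q/2)^(2T)
= 190.47 × 1.058816 / 1.027955 = 190.47 × 1.030022
F = ₹196.19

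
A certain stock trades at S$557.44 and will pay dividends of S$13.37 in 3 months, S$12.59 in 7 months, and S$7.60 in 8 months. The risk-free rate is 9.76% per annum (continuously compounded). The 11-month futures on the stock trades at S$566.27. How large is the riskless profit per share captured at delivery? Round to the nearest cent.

PV(dividends) I = 13.37·e^(−0.0976·3/12) + 12.59·e^(−0.0976·7/12) + 7.60·e^(−0.0976·8/12) = 32.0622
Fair futures F* = (S − I)·e^(rT) = (557.44 − 32.0622)·e^0.089467 = 525.3778 × 1.093591 = 574.5484
Market S$566.27 < fair 574.5484: forward underpriced → reverse cash-and-carry (short the stock, invest proceeds at r, pay the dividends, go long the forward).
Profit at T = |F_mkt − F*| = |566.27 − 574.5484| = S$8.28 per share

S$8.28 per share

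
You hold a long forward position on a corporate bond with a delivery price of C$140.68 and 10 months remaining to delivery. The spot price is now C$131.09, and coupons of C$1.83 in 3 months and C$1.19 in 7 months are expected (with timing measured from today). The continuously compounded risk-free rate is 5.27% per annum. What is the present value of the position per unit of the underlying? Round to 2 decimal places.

PV(remaining coupons) I = 1.83·e^(−0.0527·3/12) + 1.19·e^(−0.0527·7/12) = 2.9600
Current forward F = (S − I)·e^(rT) = (131.09 − 2.9600)·e^(0.0527·10/12) = 128.1300 × 1.044895 = 133.8824
Value (long) = (F − K)·e^(−rT) = (133.8824 − 140.68) × 0.957034 = -6.5055
Value = -C$6.51

-C$6.51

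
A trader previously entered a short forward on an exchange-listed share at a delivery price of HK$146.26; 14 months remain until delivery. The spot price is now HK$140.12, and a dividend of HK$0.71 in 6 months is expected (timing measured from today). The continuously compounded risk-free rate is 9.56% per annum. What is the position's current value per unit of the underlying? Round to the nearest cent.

-HK$8.62

PV(remaining dividends) I = 0.71·e^(−0.0956·6/12) = 0.6769
Current forward F = (S − I)·e^(rT) = (140.12 − 0.6769)·e^(0.0956·14/12) = 139.4431 × 1.117991 = 155.8961
Value (long) = (F − K)·e^(−rT) = (155.8961 − 146.26) × 0.894462 = 8.6191
Short position value = −(long value) = -HK$8.62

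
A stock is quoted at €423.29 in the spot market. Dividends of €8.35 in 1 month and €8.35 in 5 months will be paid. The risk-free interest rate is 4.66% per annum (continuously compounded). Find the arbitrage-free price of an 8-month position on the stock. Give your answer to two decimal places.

PV(dividends) I = 8.35·e^(−0.0466·1/12) + 8.35·e^(−0.0466·5/12)
I = 8.3176 + 8.1894 = 16.5070
F = (S − I)·e^(rT) = (423.29 − 16.5070) · e^(0.0466·8/12)
= 406.7830 · e^0.031067 = 406.7830 × 1.031555 = €419.62

€419.62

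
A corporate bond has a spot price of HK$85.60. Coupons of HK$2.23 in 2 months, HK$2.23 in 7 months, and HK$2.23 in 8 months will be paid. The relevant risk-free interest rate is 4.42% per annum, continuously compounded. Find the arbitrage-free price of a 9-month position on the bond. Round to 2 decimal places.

PV(coupons) I = 2.23·e^(−0.0442·2/12) + 2.23·e^(−0.0442·7/12) + 2.23·e^(−0.0442·8/12)
I = 2.2136 + 2.1732 + 2.1652 = 6.5520
F = (S − I)·e^(rT) = (85.60 − 6.5520) · e^(0.0442·9/12)
= 79.0480 · e^0.033150 = 79.0480 × 1.033706 = HK$81.71

HK$81.71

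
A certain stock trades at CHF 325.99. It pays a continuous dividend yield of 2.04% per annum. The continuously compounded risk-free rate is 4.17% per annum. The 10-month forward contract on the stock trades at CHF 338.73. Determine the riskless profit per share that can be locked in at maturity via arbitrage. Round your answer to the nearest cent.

CHF 6.90 per share

Fair forward: F* = S·e^(carry·T), with carry = (r − q) = 0.0417 − 0.0204 = 0.0213
F* = 325.99 · e^(0.0213 × 10/12) = 325.99 · e^0.017750 = 325.99 × 1.017908 = CHF 331.8278
Market CHF 338.73 > fair CHF 331.8278: forward overpriced → cash-and-carry (buy spot, short the forward).
At maturity, profit = |F_mkt − F*| = |338.73 − 331.8278| = CHF 6.90 per share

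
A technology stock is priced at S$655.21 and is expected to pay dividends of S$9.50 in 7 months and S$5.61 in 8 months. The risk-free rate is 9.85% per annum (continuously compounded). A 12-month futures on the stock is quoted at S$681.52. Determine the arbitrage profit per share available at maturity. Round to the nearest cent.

PV(dividends) I = 9.50·e^(−0.0985·7/12) + 5.61·e^(−0.0985·8/12) = 14.2230
Fair futures F* = (S − I)·e^(rT) = (655.21 − 14.2230)·e^0.098500 = 640.9870 × 1.103514 = 707.3381
Market S$681.52 < fair 707.3381: forward underpriced → reverse cash-and-carry (short the stock, invest proceeds at r, pay the dividends, go long the forward).
Profit at T = |F_mkt − F*| = |681.52 − 707.3381| = S$25.82 per share

S$25.82 per share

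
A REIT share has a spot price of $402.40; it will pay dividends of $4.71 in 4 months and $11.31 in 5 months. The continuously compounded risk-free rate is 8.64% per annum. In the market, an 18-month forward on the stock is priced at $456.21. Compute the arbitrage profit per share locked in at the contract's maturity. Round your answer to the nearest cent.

$15.76 per share

PV(dividends) I = 4.71·e^(−0.0864·4/12) + 11.31·e^(−0.0864·5/12) = 15.4864
Fair forward F* = (S − I)·e^(rT) = (402.40 − 15.4864)·e^0.129600 = 386.9136 × 1.138373 = 440.4520
Market $456.21 > fair 440.4520: forward overpriced → cash-and-carry (borrow at r, buy the stock and collect the dividends, short the forward).
Profit at T = |F_mkt − F*| = |456.21 − 440.4520| = $15.76 per share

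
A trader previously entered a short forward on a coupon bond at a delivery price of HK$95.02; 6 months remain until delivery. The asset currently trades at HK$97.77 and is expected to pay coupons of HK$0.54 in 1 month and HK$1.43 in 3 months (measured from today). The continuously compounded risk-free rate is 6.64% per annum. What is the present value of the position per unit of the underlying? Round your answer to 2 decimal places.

-HK$3.91

PV(remaining coupons) I = 0.54·e^(−0.0664·1/12) + 1.43·e^(−0.0664·3/12) = 1.9435
Current forward F = (S − I)·e^(rT) = (97.77 − 1.9435)·e^(0.0664·6/12) = 95.8265 × 1.033757 = 99.0613
Value (long) = (F − K)·e^(−rT) = (99.0613 − 95.02) × 0.967345 = 3.9093
Short position value = −(long value) = -HK$3.91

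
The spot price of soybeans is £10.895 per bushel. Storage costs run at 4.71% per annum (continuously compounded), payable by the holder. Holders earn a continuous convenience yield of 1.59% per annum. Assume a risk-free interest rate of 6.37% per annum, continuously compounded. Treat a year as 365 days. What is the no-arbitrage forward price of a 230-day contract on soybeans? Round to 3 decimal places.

Net carry = r + u − y = 0.0637 + 0.0471 − 0.0159 = 0.0949
F = S·e^((r+u−y)T) = 10.895 · e^(0.0949 × 230/365) = 10.895 · e^0.059800
= 10.895 × 1.061624 = £11.566 per bushel

£11.566 per bushel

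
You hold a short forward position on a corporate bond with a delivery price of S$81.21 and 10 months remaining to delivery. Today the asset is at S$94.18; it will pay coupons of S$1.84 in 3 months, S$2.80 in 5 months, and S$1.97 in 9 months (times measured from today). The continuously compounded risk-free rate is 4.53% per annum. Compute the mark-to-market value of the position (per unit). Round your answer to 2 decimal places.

-S$9.51

PV(remaining coupons) I = 1.84·e^(−0.0453·3/12) + 2.80·e^(−0.0453·5/12) + 1.97·e^(−0.0453·9/12) = 6.4711
Current forward F = (S − I)·e^(rT) = (94.18 − 6.4711)·e^(0.0453·10/12) = 87.7089 × 1.038472 = 91.0832
Value (long) = (F − K)·e^(−rT) = (91.0832 − 81.21) × 0.962954 = 9.5074
Short position value = −(long value) = -S$9.51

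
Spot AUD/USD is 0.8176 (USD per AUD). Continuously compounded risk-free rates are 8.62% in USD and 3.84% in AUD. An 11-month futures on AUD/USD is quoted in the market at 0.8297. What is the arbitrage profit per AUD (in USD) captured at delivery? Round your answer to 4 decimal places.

Fair futures: F* = S·e^(carry·T), with carry = (r_USD − r_AUD) = 0.0862 − 0.0384 = 0.0478
F* = 0.8176 · e^(0.0478 × 11/12) = 0.8176 · e^0.043817 = 0.8176 × 1.044791 = 0.8542
Market 0.8297 < fair 0.8542: forward underpriced → reverse cash-and-carry (short spot, go long the forward).
At maturity, profit = |F_mkt − F*| = |0.8297 − 0.8542| = 0.0245 per AUD (in USD)

0.0245 per AUD (in USD)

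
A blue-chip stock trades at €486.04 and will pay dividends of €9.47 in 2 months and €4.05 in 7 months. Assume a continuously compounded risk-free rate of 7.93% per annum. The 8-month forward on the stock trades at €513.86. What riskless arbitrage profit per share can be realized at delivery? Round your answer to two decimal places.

PV(dividends) I = 9.47·e^(−0.0793·2/12) + 4.05·e^(−0.0793·7/12) = 13.2126
Fair forward F* = (S − I)·e^(rT) = (486.04 − 13.2126)·e^0.052867 = 472.8274 × 1.054289 = 498.4967
Market €513.86 > fair 498.4967: forward overpriced → cash-and-carry (borrow at r, buy the stock and collect the dividends, short the forward).
Profit at T = |F_mkt − F*| = |513.86 − 498.4967| = €15.36 per share

€15.36 per share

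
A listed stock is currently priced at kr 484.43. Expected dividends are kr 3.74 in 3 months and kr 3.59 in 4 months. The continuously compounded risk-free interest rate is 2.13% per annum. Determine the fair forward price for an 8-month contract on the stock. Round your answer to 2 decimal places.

PV(dividends) I = 3.74·e^(−0.0213·3/12) + 3.59·e^(−0.0213·4/12)
I = 3.7201 + 3.5646 = 7.2847
F = (S − I)·e^(rT) = (484.43 − 7.2847) · e^(0.0213·8/12)
= 477.1453 · e^0.014200 = 477.1453 × 1.014301 = kr 483.97

kr 483.97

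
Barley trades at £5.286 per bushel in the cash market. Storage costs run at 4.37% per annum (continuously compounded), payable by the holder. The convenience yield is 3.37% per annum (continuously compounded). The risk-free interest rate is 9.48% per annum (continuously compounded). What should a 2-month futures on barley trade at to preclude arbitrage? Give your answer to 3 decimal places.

Net carry = r + u − y = 0.0948 + 0.0437 − 0.0337 = 0.1048
F = S·e^((r+u−y)T) = 5.286 · e^(0.1048 × 2/12) = 5.286 · e^0.017467
= 5.286 × 1.017620 = £5.379 per bushel

£5.379 per bushel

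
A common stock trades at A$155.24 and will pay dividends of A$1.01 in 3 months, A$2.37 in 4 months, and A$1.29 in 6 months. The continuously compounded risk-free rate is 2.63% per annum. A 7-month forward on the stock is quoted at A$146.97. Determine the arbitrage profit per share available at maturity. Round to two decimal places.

A$5.97 per share

PV(dividends) I = 1.01·e^(−0.0263·3/12) + 2.37·e^(−0.0263·4/12) + 1.29·e^(−0.0263·6/12) = 4.6258
Fair forward F* = (S − I)·e^(rT) = (155.24 − 4.6258)·e^0.015342 = 150.6142 × 1.015460 = 152.9427
Market A$146.97 < fair 152.9427: forward underpriced → reverse cash-and-carry (short the stock, invest proceeds at r, pay the dividends, go long the forward).
Profit at T = |F_mkt − F*| = |146.97 − 152.9427| = A$5.97 per share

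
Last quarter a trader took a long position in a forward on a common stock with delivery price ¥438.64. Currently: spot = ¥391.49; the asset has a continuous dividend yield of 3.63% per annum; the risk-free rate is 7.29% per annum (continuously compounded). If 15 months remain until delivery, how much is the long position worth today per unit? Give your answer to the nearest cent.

-¥26.31

Current fair forward for the remaining 15 months: F = S·e^((r − q)·T), (r − q) = 0.0729 − 0.0363 = 0.0366
F = 391.49 · e^(0.0366 × 15/12) = 391.49 × 1.046813 = 409.8168
Value of long forward = (F − K)·e^(−rT) = (409.8168 − 438.64) · e^(−0.0729·15/12)
= -28.8232 × 0.912904 = -26.31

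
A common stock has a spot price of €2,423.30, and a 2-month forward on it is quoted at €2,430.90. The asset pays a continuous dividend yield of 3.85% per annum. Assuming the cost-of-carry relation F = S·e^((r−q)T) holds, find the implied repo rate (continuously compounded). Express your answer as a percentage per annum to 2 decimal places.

5.73%

From F = S·e^((r−q)T): (r − q) = ln(F/S)/T
ln(2430.90/2423.30) = ln(1.003136) = 0.003131
(r − q) = 0.003131 / (2/12) = 0.018786
r = ln(F/S)/T + q = 0.018786 + 0.0385 = 0.057286
r = 5.73%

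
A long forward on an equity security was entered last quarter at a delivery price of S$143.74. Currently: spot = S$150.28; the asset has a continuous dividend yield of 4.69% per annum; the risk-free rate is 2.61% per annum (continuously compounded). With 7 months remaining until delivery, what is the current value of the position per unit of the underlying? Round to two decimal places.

S$4.66

Current fair forward for the remaining 7 months: F = S·e^((r − q)·T), (r − q) = 0.0261 − 0.0469 = -0.0208
F = 150.28 · e^(-0.0208 × 7/12) = 150.28 × 0.987940 = 148.4676
Value of long forward = (F − K)·e^(−rT) = (148.4676 − 143.74) · e^(−0.0261·7/12)
= 4.7276 × 0.984890 = 4.66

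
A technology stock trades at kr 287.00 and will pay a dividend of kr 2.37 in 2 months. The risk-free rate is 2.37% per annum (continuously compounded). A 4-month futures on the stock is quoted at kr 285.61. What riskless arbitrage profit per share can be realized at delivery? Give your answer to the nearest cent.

kr 1.29 per share

PV(dividends) I = 2.37·e^(−0.0237·2/12) = 2.3607
Fair futures F* = (S − I)·e^(rT) = (287.00 − 2.3607)·e^0.007900 = 284.6393 × 1.007931 = 286.8968
Market kr 285.61 < fair 286.8968: forward underpriced → reverse cash-and-carry (short the stock, invest proceeds at r, pay the dividends, go long the forward).
Profit at T = |F_mkt − F*| = |285.61 − 286.8968| = kr 1.29 per share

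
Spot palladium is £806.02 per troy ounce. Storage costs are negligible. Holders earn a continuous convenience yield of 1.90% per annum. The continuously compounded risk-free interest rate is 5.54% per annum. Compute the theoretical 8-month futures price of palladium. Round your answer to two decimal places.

Net carry = r + u − y = 0.0554 + 0.0000 − 0.0190 = 0.0364
F = S·e^((r+u−y)T) = 806.02 · e^(0.0364 × 8/12) = 806.02 · e^0.024267
= 806.02 × 1.024564 = £825.82 per troy ounce

£825.82 per troy ounce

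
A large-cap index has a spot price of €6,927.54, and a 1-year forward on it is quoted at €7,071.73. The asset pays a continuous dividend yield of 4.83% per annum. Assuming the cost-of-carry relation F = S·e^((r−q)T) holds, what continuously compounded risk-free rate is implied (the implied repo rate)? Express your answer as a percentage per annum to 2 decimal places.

6.89%

From F = S·e^((r−q)T): (r − q) = ln(F/S)/T
ln(7071.73/6927.54) = ln(1.020814) = 0.020600
(r − q) = 0.020600 / (1) = 0.020600
r = ln(F/S)/T + q = 0.020600 + 0.0483 = 0.068900
r = 6.89%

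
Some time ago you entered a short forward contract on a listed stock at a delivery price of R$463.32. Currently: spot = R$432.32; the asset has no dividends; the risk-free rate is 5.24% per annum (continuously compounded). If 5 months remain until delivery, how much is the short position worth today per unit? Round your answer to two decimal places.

R$20.99

Current fair forward for the remaining 5 months: F = S·e^(r·T), r = 0.0524
F = 432.32 · e^(0.0524 × 5/12) = 432.32 × 1.022073 = 441.8626
Value of long forward = (F − K)·e^(−rT) = (441.8626 − 463.32) · e^(−0.0524·5/12)
= -21.4574 × 0.978403 = -20.99
Short position value = −(long value) = R$20.99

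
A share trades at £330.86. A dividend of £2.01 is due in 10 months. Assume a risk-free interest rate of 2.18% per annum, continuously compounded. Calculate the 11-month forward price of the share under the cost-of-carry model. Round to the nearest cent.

PV(dividends) I = 2.01·e^(−0.0218·10/12)
I = 1.9738
F = (S − I)·e^(rT) = (330.86 − 1.9738) · e^(0.0218·11/12)
= 328.8862 · e^0.019983 = 328.8862 × 1.020184 = £335.52

£335.52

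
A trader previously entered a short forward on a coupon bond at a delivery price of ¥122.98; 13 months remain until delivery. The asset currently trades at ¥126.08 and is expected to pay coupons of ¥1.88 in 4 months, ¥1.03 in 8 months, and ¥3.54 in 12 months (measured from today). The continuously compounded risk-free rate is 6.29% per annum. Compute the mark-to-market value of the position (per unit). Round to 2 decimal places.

PV(remaining coupons) I = 1.88·e^(−0.0629·4/12) + 1.03·e^(−0.0629·8/12) + 3.54·e^(−0.0629·12/12) = 6.1529
Current forward F = (S − I)·e^(rT) = (126.08 − 6.1529)·e^(0.0629·13/12) = 119.9271 × 1.070517 = 128.3840
Value (long) = (F − K)·e^(−rT) = (128.3840 − 122.98) × 0.934128 = 5.0480
Short position value = −(long value) = -¥5.05

-¥5.05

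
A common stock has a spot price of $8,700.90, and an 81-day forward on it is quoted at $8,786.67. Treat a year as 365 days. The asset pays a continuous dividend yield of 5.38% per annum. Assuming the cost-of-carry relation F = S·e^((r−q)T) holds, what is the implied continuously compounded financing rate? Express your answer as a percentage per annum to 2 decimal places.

9.80%

From F = S·e^((r−q)T): (r − q) = ln(F/S)/T
ln(8786.67/8700.90) = ln(1.009858) = 0.009810
(r − q) = 0.009810 / (81/365) = 0.044206
r = ln(F/S)/T + q = 0.044206 + 0.0538 = 0.098006
r = 9.80%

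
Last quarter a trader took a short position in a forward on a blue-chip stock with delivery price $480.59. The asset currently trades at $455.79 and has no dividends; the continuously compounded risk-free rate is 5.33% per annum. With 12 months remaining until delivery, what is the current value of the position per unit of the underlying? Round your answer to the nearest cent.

-$0.14

Current fair forward for the remaining 12 months: F = S·e^(r·T), r = 0.0533
F = 455.79 · e^(0.0533 × 12/12) = 455.79 × 1.054746 = 480.7427
Value of long forward = (F − K)·e^(−rT) = (480.7427 − 480.59) · e^(−0.0533·12/12)
= 0.1527 × 0.948096 = 0.14
Short position value = −(long value) = -$0.14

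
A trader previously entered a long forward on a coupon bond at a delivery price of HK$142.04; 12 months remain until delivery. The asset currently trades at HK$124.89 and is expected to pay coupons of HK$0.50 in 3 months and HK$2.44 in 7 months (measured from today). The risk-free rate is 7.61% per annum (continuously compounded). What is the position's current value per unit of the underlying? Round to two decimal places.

-HK$9.57

PV(remaining coupons) I = 0.50·e^(−0.0761·3/12) + 2.44·e^(−0.0761·7/12) = 2.8246
Current forward F = (S − I)·e^(rT) = (124.89 − 2.8246)·e^(0.0761·12/12) = 122.0654 × 1.079070 = 131.7171
Value (long) = (F − K)·e^(−rT) = (131.7171 − 142.04) × 0.926724 = -9.5665
Value = -HK$9.57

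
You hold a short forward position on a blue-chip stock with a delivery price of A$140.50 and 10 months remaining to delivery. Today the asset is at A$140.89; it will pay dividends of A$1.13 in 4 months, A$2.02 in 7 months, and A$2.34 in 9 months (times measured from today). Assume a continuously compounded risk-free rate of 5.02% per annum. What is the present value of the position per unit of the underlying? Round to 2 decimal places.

-A$0.82

PV(remaining dividends) I = 1.13·e^(−0.0502·4/12) + 2.02·e^(−0.0502·7/12) + 2.34·e^(−0.0502·9/12) = 5.3265
Current forward F = (S − I)·e^(rT) = (140.89 − 5.3265)·e^(0.0502·10/12) = 135.5635 × 1.042721 = 141.3549
Value (long) = (F − K)·e^(−rT) = (141.3549 − 140.50) × 0.959030 = 0.8199
Short position value = −(long value) = -A$0.82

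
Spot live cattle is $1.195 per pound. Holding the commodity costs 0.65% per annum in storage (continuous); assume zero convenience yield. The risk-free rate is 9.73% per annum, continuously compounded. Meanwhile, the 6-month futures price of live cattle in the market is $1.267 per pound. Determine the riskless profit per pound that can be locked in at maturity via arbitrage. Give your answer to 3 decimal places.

Fair futures: F* = S·e^(carry·T), with carry = (r + u) = 0.0973 + 0.0065 = 0.1038
F* = 1.195 · e^(0.1038 × 6/12) = 1.195 · e^0.051900 = 1.195 × 1.053270 = $1.2587
Market $1.267 > fair $1.2587: forward overpriced → cash-and-carry (buy spot, short the forward).
At maturity, profit = |F_mkt − F*| = |1.267 − 1.2587| = $0.008 per pound

$0.008 per pound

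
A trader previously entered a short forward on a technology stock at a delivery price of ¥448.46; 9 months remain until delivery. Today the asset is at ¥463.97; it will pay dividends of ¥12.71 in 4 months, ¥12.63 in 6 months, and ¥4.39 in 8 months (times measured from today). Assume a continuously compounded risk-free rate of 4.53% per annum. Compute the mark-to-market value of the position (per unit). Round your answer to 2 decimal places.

PV(remaining dividends) I = 12.71·e^(−0.0453·4/12) + 12.63·e^(−0.0453·6/12) + 4.39·e^(−0.0453·8/12) = 29.1261
Current forward F = (S − I)·e^(rT) = (463.97 − 29.1261)·e^(0.0453·9/12) = 434.8439 × 1.034559 = 449.8717
Value (long) = (F − K)·e^(−rT) = (449.8717 − 448.46) × 0.966596 = 1.3645
Short position value = −(long value) = -¥1.36

-¥1.36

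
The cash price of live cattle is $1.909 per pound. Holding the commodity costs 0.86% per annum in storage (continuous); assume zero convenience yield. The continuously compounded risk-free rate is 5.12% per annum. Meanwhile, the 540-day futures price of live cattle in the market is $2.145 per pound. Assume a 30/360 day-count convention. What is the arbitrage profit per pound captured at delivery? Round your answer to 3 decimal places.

Fair futures: F* = S·e^(carry·T), with carry = (r + u) = 0.0512 + 0.0086 = 0.0598
F* = 1.909 · e^(0.0598 × 540/360) = 1.909 · e^0.089700 = 1.909 × 1.093846 = $2.0882
Market $2.145 > fair $2.0882: forward overpriced → cash-and-carry (buy spot, short the forward).
At maturity, profit = |F_mkt − F*| = |2.145 − 2.0882| = $0.057 per pound

$0.057 per pound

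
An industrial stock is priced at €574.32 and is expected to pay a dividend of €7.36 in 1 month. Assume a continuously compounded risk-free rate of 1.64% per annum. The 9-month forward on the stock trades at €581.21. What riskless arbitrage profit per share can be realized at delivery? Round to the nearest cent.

PV(dividends) I = 7.36·e^(−0.0164·1/12) = 7.3499
Fair forward F* = (S − I)·e^(rT) = (574.32 − 7.3499)·e^0.012300 = 566.9701 × 1.012376 = 573.9869
Market €581.21 > fair 573.9869: forward overpriced → cash-and-carry (borrow at r, buy the stock and collect the dividends, short the forward).
Profit at T = |F_mkt − F*| = |581.21 − 573.9869| = €7.22 per share

€7.22 per share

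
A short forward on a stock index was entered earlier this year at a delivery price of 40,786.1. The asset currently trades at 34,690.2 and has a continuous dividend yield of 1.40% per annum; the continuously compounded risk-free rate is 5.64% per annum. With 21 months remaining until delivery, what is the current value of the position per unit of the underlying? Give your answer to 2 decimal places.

Current fair forward for the remaining 21 months: F = S·e^((r − q)·T), (r − q) = 0.0564 − 0.0140 = 0.0424
F = 34690.2 · e^(0.0424 × 21/12) = 34690.2 × 1.07702219 = 37362.1152
Value of long forward = (F − K)·e^(−rT) = (37362.1152 − 40786.1) · e^(−0.0564·21/12)
= -3423.9848 × 0.90601447 = -3102.18
Short position value = −(long value) = 3102.18

3102.18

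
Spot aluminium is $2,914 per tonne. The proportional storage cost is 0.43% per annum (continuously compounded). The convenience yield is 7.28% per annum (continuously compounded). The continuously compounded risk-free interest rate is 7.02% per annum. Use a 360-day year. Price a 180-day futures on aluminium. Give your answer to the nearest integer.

Net carry = r + u − y = 0.0702 + 0.0043 − 0.0728 = 0.0017
F = S·e^((r+u−y)T) = 2914 · e^(0.0017 × 180/360) = 2914 · e^0.000850
= 2914 × 1.000850 = $2,916 per tonne

$2,916 per tonne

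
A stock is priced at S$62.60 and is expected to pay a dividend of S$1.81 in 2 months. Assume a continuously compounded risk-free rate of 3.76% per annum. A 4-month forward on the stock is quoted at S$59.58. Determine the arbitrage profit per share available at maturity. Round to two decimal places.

S$1.99 per share

PV(dividends) I = 1.81·e^(−0.0376·2/12) = 1.7987
Fair forward F* = (S − I)·e^(rT) = (62.60 − 1.7987)·e^0.012533 = 60.8013 × 1.012612 = 61.5681
Market S$59.58 < fair 61.5681: forward underpriced → reverse cash-and-carry (short the stock, invest proceeds at r, pay the dividends, go long the forward).
Profit at T = |F_mkt − F*| = |59.58 − 61.5681| = S$1.99 per share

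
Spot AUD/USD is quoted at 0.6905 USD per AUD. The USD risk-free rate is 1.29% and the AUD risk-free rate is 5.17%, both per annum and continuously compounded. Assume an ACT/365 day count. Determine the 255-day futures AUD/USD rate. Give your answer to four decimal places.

0.6720

F = S·e^((r_USD − r_AUD)T) = 0.6905 · e^((0.0129 − 0.0517) × 255/365)
= 0.6905 · e^-0.027107 = 0.6905 × 0.973257
F = 0.6720 USD per AUD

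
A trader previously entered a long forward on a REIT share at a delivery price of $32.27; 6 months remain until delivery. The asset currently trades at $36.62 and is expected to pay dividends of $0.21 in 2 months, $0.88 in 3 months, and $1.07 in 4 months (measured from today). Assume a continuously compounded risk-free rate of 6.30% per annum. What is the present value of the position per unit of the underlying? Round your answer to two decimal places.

PV(remaining dividends) I = 0.21·e^(−0.0630·2/12) + 0.88·e^(−0.0630·3/12) + 1.07·e^(−0.0630·4/12) = 2.1218
Current forward F = (S − I)·e^(rT) = (36.62 − 2.1218)·e^(0.0630·6/12) = 34.4982 × 1.032001 = 35.6022
Value (long) = (F − K)·e^(−rT) = (35.6022 − 32.27) × 0.968991 = 3.2289
Value = $3.23

$3.23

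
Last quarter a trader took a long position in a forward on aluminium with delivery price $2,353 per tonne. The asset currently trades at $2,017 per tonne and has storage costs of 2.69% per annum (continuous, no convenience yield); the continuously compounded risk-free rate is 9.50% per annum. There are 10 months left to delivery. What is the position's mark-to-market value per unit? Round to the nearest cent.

Current fair forward for the remaining 10 months: F = S·e^((r + u)·T), (r + u) = 0.0950 + 0.0269 = 0.1219
F = 2017 · e^(0.1219 × 10/12) = 2017 × 1.10692216 = 2232.6620
Value of long forward = (F − K)·e^(−rT) = (2232.6620 − 2353) · e^(−0.0950·10/12)
= -120.3380 × 0.92388593 = -111.18

-$111.18 per tonne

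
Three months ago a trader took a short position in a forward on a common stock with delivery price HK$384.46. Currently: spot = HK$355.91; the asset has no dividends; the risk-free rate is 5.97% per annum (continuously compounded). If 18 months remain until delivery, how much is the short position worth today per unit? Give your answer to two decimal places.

Current fair forward for the remaining 18 months: F = S·e^(r·T), r = 0.0597
F = 355.91 · e^(0.0597 × 18/12) = 355.91 × 1.093682 = 389.2524
Value of long forward = (F − K)·e^(−rT) = (389.2524 − 384.46) · e^(−0.0597·18/12)
= 4.7924 × 0.914343 = 4.38
Short position value = −(long value) = -HK$4.38

-HK$4.38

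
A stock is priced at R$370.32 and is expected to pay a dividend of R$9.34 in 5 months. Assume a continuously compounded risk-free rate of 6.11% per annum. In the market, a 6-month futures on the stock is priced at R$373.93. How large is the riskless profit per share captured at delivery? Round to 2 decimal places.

PV(dividends) I = 9.34·e^(−0.0611·5/12) = 9.1052
Fair futures F* = (S − I)·e^(rT) = (370.32 − 9.1052)·e^0.030550 = 361.2148 × 1.031021 = 372.4200
Market R$373.93 > fair 372.4200: forward overpriced → cash-and-carry (borrow at r, buy the stock and collect the dividends, short the forward).
Profit at T = |F_mkt − F*| = |373.93 − 372.4200| = R$1.51 per share

R$1.51 per share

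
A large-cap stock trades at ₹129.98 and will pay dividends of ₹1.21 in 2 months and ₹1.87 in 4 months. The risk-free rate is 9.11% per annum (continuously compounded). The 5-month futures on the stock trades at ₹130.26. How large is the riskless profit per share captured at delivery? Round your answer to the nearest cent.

PV(dividends) I = 1.21·e^(−0.0911·2/12) + 1.87·e^(−0.0911·4/12) = 3.0058
Fair futures F* = (S − I)·e^(rT) = (129.98 − 3.0058)·e^0.037958 = 126.9742 × 1.038688 = 131.8866
Market ₹130.26 < fair 131.8866: forward underpriced → reverse cash-and-carry (short the stock, invest proceeds at r, pay the dividends, go long the forward).
Profit at T = |F_mkt − F*| = |130.26 − 131.8866| = ₹1.63 per share

₹1.63 per share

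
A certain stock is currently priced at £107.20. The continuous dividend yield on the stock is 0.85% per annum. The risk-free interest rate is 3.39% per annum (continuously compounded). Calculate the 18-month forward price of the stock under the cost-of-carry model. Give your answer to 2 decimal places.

F = S·e^((r − q)T) = 107.20 · e^((0.0339 − 0.0085) × 18/12)
= 107.20 · e^0.038100 = 107.20 × 1.038835
F = £111.36

£111.36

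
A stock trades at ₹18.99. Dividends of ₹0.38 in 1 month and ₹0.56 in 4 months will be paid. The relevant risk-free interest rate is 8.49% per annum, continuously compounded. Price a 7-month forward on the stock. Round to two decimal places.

PV(dividends) I = 0.38·e^(−0.0849·1/12) + 0.56·e^(−0.0849·4/12)
I = 0.3773 + 0.5444 = 0.9217
F = (S − I)·e^(rT) = (18.99 − 0.9217) · e^(0.0849·7/12)
= 18.0683 · e^0.049525 = 18.0683 × 1.050772 = ₹18.99

₹18.99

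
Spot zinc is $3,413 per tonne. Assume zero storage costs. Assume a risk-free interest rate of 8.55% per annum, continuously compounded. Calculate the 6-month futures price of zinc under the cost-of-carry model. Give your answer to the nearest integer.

$3,562 per tonne

F = S·e^(rT) = 3413 · e^(0.0855 × 6/12) = 3413 · e^0.042750
= 3413 × 1.043677 = $3,562 per tonne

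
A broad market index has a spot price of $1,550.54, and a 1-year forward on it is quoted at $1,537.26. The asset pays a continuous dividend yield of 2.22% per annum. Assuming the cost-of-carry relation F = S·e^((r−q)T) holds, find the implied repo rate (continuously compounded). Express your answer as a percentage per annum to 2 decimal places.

1.36%

From F = S·e^((r−q)T): (r − q) = ln(F/S)/T
ln(1537.26/1550.54) = ln(0.991435) = -0.008602
(r − q) = -0.008602 / (1) = -0.008602
r = ln(F/S)/T + q = -0.008602 + 0.0222 = 0.013598
r = 1.36%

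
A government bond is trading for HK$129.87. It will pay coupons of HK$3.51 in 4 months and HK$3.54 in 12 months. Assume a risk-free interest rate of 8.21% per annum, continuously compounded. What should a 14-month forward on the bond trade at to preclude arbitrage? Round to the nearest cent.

PV(coupons) I = 3.51·e^(−0.0821·4/12) + 3.54·e^(−0.0821·12/12)
I = 3.4152 + 3.2610 = 6.6762
F = (S − I)·e^(rT) = (129.87 − 6.6762) · e^(0.0821·14/12)
= 123.1938 · e^0.095783 = 123.1938 × 1.100520 = HK$135.58

HK$135.58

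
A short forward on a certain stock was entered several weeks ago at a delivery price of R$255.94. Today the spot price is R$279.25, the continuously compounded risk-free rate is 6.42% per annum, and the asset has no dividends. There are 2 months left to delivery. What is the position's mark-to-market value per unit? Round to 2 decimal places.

Current fair forward for the remaining 2 months: F = S·e^(r·T), r = 0.0642
F = 279.25 · e^(0.0642 × 2/12) = 279.25 × 1.010757 = 282.2539
Value of long forward = (F − K)·e^(−rT) = (282.2539 − 255.94) · e^(−0.0642·2/12)
= 26.3139 × 0.989357 = 26.03
Short position value = −(long value) = -R$26.03

-R$26.03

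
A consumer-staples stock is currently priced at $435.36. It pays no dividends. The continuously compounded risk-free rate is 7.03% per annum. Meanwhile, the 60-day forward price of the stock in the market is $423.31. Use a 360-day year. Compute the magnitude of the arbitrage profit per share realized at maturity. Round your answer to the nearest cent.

Fair forward: F* = S·e^(carry·T), with carry = r = 0.0703
F* = 435.36 · e^(0.0703 × 60/360) = 435.36 · e^0.011717 = 435.36 × 1.011786 = $440.4912
Market $423.31 < fair $440.4912: forward underpriced → reverse cash-and-carry (short spot, go long the forward).
At maturity, profit = |F_mkt − F*| = |423.31 − 440.4912| = $17.18 per share

$17.18 per share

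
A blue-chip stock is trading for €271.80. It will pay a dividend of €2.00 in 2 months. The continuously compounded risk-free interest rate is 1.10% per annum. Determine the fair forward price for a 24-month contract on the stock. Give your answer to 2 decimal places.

PV(dividends) I = 2.00·e^(−0.0110·2/12)
I = 1.9963
F = (S − I)·e^(rT) = (271.80 − 1.9963) · e^(0.0110·24/12)
= 269.8037 · e^0.022000 = 269.8037 × 1.022244 = €275.81

€275.81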